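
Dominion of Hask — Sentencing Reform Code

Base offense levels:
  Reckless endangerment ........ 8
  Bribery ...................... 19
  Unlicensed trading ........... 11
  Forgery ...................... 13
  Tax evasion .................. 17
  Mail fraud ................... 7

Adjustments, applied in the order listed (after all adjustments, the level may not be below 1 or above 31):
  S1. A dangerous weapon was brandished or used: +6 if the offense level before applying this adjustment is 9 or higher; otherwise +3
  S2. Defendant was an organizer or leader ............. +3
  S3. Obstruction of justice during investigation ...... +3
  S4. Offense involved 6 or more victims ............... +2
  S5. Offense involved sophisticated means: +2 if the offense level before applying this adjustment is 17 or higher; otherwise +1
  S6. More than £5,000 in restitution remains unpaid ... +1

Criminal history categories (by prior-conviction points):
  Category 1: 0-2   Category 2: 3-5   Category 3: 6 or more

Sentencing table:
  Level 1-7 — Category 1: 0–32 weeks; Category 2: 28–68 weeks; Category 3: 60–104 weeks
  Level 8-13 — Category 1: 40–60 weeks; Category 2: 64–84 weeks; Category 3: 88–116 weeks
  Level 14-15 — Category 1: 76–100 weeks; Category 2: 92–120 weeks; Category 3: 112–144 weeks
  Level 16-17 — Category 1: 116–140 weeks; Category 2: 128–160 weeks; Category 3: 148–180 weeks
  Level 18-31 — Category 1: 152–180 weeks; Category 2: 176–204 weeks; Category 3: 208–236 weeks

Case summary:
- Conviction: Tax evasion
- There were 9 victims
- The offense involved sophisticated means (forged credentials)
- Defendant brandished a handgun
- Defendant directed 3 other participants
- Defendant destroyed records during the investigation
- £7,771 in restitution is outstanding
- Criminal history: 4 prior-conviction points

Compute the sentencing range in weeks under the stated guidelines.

176-204 weeks

Base offense level for tax evasion: 17.
S1 applies (level before this adjustment is 17 ≥ 9, so +6): 17 + 6 = 23.
S2 applies: 23 + 3 = 26.
S3 applies: 26 + 3 = 29.
S4 applies: 29 + 2 = 31.
S5 applies (level before this adjustment is 31 ≥ 17, so +2): 31 + 2 = 33.
S6 applies: 33 + 1 = 34.
Level 34 exceeds the maximum of 31; capped at 31.
Final offense level: 31.
Criminal history: 4 prior points → Category 2 (3-5).
Level 31 falls in the 18-31 band.
Grid: Level 18-31 × Category 2 = 176-204 weeks.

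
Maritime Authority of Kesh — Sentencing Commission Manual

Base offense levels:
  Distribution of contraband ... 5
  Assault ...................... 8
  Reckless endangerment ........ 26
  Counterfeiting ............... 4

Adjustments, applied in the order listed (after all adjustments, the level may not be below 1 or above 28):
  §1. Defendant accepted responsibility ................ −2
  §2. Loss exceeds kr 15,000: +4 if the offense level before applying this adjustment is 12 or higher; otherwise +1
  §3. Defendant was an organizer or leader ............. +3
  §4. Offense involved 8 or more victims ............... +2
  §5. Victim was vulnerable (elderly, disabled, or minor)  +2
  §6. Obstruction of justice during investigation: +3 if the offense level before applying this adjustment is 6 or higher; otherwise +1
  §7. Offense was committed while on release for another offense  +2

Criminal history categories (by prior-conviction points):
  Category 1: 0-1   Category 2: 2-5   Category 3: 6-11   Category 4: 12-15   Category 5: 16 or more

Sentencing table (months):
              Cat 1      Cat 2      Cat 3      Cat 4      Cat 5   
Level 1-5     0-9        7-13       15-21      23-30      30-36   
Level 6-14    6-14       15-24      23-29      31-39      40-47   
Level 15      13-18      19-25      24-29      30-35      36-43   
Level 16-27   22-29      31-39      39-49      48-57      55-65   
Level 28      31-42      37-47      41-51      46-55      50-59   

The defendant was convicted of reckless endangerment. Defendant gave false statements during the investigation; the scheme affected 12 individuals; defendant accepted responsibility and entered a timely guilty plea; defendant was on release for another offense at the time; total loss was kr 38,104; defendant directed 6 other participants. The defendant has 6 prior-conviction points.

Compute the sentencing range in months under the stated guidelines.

Base offense level for reckless endangerment: 26.
§1 applies: 26 − 2 = 24.
§2 applies (level before this adjustment is 24 ≥ 12, so +4): 24 + 4 = 28.
§3 applies: 28 + 3 = 31.
§4 applies: 31 + 2 = 33.
§5 does not apply.
§6 applies (level before this adjustment is 33 ≥ 6, so +3): 33 + 3 = 36.
§7 applies: 36 + 2 = 38.
Level 38 exceeds the maximum of 28; capped at 28.
Final offense level: 28.
Criminal history: 6 prior points → Category 3 (6-11).
Level 28 falls in the 28 band.
Grid: Level 28 × Category 3 = 41-51 months.

41-51 months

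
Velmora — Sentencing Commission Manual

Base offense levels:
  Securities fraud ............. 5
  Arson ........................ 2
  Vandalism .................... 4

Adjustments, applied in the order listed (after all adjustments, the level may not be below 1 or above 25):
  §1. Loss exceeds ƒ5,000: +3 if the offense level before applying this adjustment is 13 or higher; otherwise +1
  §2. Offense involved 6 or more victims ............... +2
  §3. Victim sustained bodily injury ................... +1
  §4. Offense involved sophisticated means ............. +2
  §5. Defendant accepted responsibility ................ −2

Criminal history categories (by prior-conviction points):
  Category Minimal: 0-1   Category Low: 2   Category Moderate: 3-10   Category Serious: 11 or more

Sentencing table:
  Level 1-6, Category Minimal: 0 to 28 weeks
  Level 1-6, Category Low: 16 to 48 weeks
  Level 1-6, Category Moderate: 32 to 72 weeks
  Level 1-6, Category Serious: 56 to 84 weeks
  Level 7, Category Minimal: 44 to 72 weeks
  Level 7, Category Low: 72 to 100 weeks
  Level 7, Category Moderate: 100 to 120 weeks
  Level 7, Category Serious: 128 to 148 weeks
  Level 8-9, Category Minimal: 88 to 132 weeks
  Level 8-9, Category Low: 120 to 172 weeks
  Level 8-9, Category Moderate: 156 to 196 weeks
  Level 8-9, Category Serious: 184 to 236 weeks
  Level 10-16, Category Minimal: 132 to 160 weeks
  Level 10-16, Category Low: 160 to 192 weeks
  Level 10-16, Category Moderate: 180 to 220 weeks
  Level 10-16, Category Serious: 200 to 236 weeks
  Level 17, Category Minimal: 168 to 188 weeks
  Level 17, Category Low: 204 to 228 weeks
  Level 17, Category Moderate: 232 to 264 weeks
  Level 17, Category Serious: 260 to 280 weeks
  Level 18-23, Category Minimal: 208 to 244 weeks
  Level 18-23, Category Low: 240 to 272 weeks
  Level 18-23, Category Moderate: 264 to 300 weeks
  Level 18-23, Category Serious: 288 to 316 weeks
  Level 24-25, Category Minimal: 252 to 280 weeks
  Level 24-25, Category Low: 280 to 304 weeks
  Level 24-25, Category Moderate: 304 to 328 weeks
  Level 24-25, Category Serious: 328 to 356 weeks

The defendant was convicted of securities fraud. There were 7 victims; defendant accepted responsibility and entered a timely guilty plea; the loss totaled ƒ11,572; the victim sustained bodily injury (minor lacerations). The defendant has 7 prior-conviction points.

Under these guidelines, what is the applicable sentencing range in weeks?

Base offense level for securities fraud: 5.
§1 applies (level before this adjustment is 5 < 13, so +1): 5 + 1 = 6.
§2 applies: 6 + 2 = 8.
§3 applies: 8 + 1 = 9.
§5 applies: 9 − 2 = 7.
Final offense level: 7.
Criminal history: 7 prior points → Category Moderate (3-10).
Level 7 falls in the 7 band.
Grid: Level 7 × Category Moderate = 100-120 weeks.

100-120 weeks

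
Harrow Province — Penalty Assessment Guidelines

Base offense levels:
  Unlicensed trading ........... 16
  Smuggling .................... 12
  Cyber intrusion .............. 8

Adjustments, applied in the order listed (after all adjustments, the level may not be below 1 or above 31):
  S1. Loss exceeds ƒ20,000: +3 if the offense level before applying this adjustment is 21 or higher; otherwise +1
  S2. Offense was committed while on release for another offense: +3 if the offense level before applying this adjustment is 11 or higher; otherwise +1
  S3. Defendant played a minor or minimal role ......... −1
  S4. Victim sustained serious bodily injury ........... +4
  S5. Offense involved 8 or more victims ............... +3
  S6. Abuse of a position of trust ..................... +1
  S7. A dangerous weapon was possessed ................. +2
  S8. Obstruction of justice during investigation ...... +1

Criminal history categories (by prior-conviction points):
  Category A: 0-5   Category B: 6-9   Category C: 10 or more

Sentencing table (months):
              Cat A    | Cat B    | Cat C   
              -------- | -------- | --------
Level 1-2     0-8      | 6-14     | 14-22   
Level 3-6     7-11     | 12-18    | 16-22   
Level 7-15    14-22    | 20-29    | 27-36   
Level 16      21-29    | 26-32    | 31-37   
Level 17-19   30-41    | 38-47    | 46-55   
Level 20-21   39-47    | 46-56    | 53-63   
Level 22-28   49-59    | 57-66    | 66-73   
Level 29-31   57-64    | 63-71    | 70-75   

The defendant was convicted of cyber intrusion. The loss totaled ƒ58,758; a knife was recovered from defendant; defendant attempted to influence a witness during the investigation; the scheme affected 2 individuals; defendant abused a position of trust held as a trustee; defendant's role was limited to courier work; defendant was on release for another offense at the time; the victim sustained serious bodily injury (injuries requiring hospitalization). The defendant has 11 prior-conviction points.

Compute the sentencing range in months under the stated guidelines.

Base offense level for cyber intrusion: 8.
S1 applies (level before this adjustment is 8 < 21, so +1): 8 + 1 = 9.
S2 applies (level before this adjustment is 9 < 11, so +1): 9 + 1 = 10.
S3 applies: 10 − 1 = 9.
S4 applies: 9 + 4 = 13.
S6 applies: 13 + 1 = 14.
S7 applies: 14 + 2 = 16.
S8 applies: 16 + 1 = 17.
Final offense level: 17.
Criminal history: 11 prior points → Category C (10+).
Level 17 falls in the 17-19 band.
Grid: Level 17-19 × Category C = 46-55 months.

46-55 months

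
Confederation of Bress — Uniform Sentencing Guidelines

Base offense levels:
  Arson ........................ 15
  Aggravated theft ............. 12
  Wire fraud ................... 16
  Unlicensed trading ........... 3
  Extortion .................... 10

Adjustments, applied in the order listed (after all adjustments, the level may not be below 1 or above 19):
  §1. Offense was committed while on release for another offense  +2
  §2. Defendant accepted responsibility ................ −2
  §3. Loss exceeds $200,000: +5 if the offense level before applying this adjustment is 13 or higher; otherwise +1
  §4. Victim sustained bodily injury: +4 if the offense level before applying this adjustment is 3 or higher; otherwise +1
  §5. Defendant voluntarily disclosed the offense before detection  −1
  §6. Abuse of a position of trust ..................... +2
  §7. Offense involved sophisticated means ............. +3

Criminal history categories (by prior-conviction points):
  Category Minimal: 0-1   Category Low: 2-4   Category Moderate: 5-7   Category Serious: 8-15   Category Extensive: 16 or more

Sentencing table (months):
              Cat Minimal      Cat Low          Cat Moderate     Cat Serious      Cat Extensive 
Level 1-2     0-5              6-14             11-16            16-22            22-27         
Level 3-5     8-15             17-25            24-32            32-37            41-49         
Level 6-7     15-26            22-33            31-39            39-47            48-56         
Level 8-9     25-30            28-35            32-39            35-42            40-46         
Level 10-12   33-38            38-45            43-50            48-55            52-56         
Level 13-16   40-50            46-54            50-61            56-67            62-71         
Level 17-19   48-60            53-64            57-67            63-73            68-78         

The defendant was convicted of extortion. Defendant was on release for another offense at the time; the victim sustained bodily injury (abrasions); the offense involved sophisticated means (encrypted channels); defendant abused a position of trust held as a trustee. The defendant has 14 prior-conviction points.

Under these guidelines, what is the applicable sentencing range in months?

Base offense level for extortion: 10.
§1 applies: 10 + 2 = 12.
§2 does not apply.
§3 does not apply.
§4 applies (level before this adjustment is 12 ≥ 3, so +4): 12 + 4 = 16.
§5 does not apply.
§6 applies: 16 + 2 = 18.
§7 applies: 18 + 3 = 21.
Level 21 exceeds the maximum of 19; capped at 19.
Final offense level: 19.
Criminal history: 14 prior points → Category Serious (8-15).
Level 19 falls in the 17-19 band.
Grid: Level 17-19 × Category Serious = 63-73 months.

63-73 months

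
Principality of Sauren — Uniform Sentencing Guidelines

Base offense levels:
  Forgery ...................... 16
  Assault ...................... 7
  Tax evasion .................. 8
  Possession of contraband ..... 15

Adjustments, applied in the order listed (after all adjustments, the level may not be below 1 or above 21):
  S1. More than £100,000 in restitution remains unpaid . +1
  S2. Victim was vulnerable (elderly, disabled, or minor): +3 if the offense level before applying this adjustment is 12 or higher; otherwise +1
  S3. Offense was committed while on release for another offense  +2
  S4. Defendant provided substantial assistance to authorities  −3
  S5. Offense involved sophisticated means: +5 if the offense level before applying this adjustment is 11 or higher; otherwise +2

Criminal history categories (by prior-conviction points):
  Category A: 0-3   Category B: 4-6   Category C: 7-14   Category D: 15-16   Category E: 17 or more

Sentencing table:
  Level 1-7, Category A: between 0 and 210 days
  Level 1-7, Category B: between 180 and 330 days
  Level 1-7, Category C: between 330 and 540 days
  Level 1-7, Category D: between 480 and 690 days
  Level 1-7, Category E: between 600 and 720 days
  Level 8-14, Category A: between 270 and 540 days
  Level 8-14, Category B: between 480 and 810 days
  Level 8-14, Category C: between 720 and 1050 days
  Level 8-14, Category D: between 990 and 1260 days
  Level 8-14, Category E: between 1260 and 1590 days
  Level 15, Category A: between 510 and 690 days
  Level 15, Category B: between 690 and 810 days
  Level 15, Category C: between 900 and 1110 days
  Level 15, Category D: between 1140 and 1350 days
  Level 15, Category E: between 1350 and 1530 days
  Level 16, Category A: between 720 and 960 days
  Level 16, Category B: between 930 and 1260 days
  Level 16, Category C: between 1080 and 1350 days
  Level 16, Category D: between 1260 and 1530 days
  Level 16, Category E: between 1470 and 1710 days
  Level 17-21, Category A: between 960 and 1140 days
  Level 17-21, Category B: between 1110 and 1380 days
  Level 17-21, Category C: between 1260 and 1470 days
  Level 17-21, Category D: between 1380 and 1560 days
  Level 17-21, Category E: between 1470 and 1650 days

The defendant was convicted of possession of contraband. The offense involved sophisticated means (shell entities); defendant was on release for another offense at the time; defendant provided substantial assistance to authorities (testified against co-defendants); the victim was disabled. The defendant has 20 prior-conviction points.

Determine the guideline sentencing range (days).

1470-1650 days

Base offense level for possession of contraband: 15.
S2 applies (level before this adjustment is 15 ≥ 12, so +3): 15 + 3 = 18.
S3 applies: 18 + 2 = 20.
S4 applies: 20 − 3 = 17.
S5 applies (level before this adjustment is 17 ≥ 11, so +5): 17 + 5 = 22.
Level 22 exceeds the maximum of 21; capped at 21.
Final offense level: 21.
Criminal history: 20 prior points → Category E (17+).
Level 21 falls in the 17-21 band.
Grid: Level 17-21 × Category E = 1470-1650 days.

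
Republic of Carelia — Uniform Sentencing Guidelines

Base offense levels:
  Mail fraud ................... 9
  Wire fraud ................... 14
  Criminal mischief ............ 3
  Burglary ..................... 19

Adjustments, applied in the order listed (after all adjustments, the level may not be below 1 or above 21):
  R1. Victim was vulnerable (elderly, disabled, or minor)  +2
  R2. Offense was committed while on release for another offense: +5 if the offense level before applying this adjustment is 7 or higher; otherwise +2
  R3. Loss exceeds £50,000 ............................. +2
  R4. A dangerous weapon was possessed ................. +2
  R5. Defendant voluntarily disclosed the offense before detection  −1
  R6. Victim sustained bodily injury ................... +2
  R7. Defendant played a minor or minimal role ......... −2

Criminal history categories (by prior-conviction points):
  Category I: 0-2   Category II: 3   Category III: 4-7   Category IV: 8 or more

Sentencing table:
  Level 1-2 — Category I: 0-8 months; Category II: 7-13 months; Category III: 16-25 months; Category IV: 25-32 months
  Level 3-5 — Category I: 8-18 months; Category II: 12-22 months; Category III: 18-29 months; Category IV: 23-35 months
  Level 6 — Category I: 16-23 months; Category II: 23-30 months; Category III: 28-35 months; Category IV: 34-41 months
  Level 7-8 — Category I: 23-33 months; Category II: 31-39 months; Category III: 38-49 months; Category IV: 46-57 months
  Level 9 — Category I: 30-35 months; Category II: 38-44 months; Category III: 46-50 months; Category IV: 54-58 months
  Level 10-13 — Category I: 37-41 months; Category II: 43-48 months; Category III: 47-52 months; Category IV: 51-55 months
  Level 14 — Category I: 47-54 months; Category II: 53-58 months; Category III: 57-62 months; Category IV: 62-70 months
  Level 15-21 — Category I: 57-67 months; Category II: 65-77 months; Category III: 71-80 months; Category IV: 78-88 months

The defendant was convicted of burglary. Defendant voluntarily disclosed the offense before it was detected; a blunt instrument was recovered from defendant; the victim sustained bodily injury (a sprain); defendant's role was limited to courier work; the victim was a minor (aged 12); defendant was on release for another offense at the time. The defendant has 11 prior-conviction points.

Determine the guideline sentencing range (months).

78-88 months

Base offense level for burglary: 19.
R1 applies: 19 + 2 = 21.
R2 applies (level before this adjustment is 21 ≥ 7, so +5): 21 + 5 = 26.
R3 does not apply.
R4 applies: 26 + 2 = 28.
R5 applies: 28 − 1 = 27.
R6 applies: 27 + 2 = 29.
R7 applies: 29 − 2 = 27.
Level 27 exceeds the maximum of 21; capped at 21.
Final offense level: 21.
Criminal history: 11 prior points → Category IV (8+).
Level 21 falls in the 15-21 band.
Grid: Level 15-21 × Category IV = 78-88 months.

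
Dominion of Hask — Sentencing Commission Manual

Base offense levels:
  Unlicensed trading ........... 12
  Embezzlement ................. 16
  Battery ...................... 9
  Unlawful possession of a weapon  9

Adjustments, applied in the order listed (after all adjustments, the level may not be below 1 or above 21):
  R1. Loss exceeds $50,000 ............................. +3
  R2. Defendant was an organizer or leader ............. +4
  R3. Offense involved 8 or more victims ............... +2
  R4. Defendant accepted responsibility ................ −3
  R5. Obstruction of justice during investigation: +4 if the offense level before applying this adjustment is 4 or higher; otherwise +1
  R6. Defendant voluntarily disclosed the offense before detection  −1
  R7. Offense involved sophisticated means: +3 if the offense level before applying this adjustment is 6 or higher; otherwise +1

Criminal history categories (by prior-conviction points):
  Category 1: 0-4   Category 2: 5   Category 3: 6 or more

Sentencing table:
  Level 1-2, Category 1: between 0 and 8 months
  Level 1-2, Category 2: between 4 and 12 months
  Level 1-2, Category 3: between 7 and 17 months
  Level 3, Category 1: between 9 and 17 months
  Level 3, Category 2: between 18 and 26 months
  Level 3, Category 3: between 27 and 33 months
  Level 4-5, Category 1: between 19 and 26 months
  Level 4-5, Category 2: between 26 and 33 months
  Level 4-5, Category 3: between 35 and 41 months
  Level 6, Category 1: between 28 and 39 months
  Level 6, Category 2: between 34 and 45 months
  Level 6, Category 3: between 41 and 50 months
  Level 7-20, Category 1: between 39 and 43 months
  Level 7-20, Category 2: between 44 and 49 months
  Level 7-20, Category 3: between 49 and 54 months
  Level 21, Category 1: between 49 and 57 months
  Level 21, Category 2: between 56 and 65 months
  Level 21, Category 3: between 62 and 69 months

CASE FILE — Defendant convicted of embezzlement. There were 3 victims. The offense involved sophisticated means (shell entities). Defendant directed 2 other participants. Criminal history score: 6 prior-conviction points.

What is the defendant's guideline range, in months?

Base offense level for embezzlement: 16.
R2 applies: 16 + 4 = 20.
R5 does not apply.
R6 does not apply.
R7 applies (level before this adjustment is 20 ≥ 6, so +3): 20 + 3 = 23.
Level 23 exceeds the maximum of 21; capped at 21.
Final offense level: 21.
Criminal history: 6 prior points → Category 3 (6+).
Level 21 falls in the 21 band.
Grid: Level 21 × Category 3 = 62-69 months.

62-69 months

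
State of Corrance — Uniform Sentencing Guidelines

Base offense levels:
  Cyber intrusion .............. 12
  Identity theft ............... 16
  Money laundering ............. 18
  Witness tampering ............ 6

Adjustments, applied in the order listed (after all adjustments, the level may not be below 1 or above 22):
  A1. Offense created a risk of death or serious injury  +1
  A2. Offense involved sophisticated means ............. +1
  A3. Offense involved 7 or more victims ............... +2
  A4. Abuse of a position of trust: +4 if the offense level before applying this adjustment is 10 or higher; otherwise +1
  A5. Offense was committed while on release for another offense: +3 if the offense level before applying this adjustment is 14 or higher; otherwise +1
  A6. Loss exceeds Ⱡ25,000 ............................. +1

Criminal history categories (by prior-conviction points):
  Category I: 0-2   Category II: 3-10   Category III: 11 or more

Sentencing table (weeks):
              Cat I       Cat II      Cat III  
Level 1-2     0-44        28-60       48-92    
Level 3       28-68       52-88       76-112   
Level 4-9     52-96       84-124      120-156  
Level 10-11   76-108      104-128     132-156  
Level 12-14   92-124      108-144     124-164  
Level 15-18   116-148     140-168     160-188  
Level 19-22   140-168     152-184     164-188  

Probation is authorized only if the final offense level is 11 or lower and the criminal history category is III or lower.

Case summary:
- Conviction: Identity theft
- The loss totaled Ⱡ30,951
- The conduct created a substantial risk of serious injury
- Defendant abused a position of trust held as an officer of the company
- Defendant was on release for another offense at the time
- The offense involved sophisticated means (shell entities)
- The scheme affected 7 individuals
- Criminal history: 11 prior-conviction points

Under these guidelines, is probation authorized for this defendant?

No

Base offense level for identity theft: 16.
A1 applies: 16 + 1 = 17.
A2 applies: 17 + 1 = 18.
A3 applies: 18 + 2 = 20.
A4 applies (level before this adjustment is 20 ≥ 10, so +4): 20 + 4 = 24.
A5 applies (level before this adjustment is 24 ≥ 14, so +3): 24 + 3 = 27.
A6 applies: 27 + 1 = 28.
Level 28 exceeds the maximum of 22; capped at 22.
Final offense level: 22.
Criminal history: 11 prior points → Category III (11+).
Level 22 falls in the 19-22 band.
Grid: Level 19-22 × Category III = 164-188 weeks.
Probation check: level 22 > 11 and category III ≤ III → not eligible.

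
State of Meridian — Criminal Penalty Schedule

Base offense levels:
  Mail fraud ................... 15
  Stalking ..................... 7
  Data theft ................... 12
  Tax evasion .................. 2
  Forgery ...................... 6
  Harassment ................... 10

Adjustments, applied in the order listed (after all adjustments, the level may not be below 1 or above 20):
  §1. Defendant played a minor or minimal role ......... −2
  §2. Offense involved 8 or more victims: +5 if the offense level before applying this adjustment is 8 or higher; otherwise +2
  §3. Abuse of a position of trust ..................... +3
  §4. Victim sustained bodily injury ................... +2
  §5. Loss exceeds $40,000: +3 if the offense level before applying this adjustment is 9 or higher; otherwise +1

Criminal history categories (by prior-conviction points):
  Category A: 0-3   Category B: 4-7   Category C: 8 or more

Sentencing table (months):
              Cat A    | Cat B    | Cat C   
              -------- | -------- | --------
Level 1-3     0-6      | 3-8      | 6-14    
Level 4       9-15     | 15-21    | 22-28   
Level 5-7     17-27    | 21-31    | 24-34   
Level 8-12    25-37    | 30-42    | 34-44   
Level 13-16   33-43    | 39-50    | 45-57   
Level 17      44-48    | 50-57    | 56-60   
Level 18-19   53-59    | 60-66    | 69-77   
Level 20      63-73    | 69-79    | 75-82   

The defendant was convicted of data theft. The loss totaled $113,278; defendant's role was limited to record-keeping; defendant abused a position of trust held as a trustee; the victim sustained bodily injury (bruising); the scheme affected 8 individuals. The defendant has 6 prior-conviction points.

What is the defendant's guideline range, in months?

69-79 months

Base offense level for data theft: 12.
§1 applies: 12 − 2 = 10.
§2 applies (level before this adjustment is 10 ≥ 8, so +5): 10 + 5 = 15.
§3 applies: 15 + 3 = 18.
§4 applies: 18 + 2 = 20.
§5 applies (level before this adjustment is 20 ≥ 9, so +3): 20 + 3 = 23.
Level 23 exceeds the maximum of 20; capped at 20.
Final offense level: 20.
Criminal history: 6 prior points → Category B (4-7).
Level 20 falls in the 20 band.
Grid: Level 20 × Category B = 69-79 months.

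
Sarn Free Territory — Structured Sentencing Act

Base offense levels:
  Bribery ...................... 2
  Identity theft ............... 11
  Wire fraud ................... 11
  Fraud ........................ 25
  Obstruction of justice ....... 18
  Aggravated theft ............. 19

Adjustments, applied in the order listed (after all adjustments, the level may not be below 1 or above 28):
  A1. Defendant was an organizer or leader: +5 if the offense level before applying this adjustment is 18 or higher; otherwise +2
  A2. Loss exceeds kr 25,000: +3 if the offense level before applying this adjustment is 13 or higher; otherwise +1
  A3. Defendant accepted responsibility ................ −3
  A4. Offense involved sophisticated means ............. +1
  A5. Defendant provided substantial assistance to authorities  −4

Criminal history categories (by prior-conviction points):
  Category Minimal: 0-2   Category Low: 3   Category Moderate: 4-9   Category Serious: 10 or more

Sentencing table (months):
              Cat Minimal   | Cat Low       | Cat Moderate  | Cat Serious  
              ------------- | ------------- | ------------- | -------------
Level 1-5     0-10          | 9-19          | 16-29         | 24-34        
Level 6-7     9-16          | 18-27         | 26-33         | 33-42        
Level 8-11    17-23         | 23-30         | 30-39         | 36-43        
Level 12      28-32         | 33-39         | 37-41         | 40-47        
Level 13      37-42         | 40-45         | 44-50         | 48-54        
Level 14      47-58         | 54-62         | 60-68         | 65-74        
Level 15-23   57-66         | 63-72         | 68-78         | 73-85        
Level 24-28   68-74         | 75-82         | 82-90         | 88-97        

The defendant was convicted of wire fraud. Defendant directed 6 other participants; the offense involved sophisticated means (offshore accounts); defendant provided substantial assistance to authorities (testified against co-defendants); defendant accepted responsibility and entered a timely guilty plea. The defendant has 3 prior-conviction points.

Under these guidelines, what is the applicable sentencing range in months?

Base offense level for wire fraud: 11.
A1 applies (level before this adjustment is 11 < 18, so +2): 11 + 2 = 13.
A3 applies: 13 − 3 = 10.
A4 applies: 10 + 1 = 11.
A5 applies: 11 − 4 = 7.
Final offense level: 7.
Criminal history: 3 prior points → Category Low (3).
Level 7 falls in the 6-7 band.
Grid: Level 6-7 × Category Low = 18-27 months.

18-27 months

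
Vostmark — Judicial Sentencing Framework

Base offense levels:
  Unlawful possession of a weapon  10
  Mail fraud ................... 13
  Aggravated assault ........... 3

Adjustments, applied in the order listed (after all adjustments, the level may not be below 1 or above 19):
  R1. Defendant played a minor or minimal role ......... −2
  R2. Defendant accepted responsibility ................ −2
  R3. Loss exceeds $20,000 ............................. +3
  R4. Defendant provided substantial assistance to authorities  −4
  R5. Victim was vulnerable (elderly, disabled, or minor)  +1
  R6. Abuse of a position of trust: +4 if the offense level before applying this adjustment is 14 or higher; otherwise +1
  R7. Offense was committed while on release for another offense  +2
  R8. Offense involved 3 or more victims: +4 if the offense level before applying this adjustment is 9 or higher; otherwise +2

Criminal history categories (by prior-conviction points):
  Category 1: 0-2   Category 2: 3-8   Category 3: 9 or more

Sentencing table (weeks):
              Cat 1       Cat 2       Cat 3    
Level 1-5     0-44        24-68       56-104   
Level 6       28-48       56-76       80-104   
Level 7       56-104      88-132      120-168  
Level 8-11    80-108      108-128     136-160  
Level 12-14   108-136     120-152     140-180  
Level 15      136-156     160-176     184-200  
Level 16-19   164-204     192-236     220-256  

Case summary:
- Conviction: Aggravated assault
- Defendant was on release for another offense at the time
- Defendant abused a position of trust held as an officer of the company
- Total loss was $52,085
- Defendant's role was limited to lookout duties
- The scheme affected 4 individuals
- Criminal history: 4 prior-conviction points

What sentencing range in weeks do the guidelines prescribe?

108-128 weeks

Base offense level for aggravated assault: 3.
R1 applies: 3 − 2 = 1.
R3 applies: 1 + 3 = 4.
R4 does not apply.
R6 applies (level before this adjustment is 4 < 14, so +1): 4 + 1 = 5.
R7 applies: 5 + 2 = 7.
R8 applies (level before this adjustment is 7 < 9, so +2): 7 + 2 = 9.
Final offense level: 9.
Criminal history: 4 prior points → Category 2 (3-8).
Level 9 falls in the 8-11 band.
Grid: Level 8-11 × Category 2 = 108-128 weeks.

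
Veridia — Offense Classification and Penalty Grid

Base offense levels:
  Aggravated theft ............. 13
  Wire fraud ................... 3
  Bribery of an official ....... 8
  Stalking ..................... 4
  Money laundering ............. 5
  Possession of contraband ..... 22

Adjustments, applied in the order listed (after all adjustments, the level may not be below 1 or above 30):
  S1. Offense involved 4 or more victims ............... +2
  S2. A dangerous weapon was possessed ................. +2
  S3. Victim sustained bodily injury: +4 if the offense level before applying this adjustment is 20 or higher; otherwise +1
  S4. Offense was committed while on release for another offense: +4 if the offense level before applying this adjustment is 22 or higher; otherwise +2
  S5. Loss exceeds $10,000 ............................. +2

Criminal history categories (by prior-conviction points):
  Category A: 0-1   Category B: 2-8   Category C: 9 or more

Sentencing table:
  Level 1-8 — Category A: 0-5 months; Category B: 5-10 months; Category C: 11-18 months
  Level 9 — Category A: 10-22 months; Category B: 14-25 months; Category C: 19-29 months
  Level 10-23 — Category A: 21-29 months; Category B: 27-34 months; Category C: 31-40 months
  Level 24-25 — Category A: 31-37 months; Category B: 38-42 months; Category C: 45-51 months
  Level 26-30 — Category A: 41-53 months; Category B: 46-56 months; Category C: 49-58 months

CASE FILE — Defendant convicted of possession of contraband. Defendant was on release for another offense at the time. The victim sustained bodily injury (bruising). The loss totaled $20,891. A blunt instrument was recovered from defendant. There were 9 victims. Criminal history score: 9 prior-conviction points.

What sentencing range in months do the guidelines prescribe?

Base offense level for possession of contraband: 22.
S1 applies: 22 + 2 = 24.
S2 applies: 24 + 2 = 26.
S3 applies (level before this adjustment is 26 ≥ 20, so +4): 26 + 4 = 30.
S4 applies (level before this adjustment is 30 ≥ 22, so +4): 30 + 4 = 34.
S5 applies: 34 + 2 = 36.
Level 36 exceeds the maximum of 30; capped at 30.
Final offense level: 30.
Criminal history: 9 prior points → Category C (9+).
Level 30 falls in the 26-30 band.
Grid: Level 26-30 × Category C = 49-58 months.

49-58 months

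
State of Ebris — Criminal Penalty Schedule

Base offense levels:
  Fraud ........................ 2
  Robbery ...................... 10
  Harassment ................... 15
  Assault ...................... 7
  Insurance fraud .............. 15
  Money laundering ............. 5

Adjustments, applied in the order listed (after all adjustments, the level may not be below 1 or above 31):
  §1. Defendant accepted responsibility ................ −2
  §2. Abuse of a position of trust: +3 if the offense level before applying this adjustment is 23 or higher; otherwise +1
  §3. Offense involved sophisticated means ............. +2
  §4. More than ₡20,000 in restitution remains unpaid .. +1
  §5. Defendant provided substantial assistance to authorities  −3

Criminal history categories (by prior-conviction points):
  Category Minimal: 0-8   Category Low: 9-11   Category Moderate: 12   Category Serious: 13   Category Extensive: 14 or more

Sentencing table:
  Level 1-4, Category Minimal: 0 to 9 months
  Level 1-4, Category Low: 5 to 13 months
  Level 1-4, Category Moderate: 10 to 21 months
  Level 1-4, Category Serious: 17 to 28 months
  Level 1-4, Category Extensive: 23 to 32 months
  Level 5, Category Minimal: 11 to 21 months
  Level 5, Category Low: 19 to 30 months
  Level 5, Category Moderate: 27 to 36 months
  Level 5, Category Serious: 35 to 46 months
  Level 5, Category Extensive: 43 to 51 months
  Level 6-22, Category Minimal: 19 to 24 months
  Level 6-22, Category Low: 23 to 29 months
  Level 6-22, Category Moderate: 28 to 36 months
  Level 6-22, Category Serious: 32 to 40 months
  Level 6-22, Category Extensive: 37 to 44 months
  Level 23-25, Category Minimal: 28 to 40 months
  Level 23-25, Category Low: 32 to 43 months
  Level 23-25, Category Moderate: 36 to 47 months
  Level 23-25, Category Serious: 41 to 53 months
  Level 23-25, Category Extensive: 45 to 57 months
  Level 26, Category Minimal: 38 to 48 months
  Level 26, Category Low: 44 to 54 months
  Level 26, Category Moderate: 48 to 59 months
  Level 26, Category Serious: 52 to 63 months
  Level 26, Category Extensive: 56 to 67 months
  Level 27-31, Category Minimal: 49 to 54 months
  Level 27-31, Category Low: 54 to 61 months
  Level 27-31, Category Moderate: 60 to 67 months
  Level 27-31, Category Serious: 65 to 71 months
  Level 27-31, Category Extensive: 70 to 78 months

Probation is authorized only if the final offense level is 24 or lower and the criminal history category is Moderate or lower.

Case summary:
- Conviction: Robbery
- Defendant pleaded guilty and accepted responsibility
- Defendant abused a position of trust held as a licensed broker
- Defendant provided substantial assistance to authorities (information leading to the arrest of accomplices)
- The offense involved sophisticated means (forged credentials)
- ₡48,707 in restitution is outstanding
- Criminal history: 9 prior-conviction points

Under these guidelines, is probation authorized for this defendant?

Base offense level for robbery: 10.
§1 applies: 10 − 2 = 8.
§2 applies (level before this adjustment is 8 < 23, so +1): 8 + 1 = 9.
§3 applies: 9 + 2 = 11.
§4 applies: 11 + 1 = 12.
§5 applies: 12 − 3 = 9.
Final offense level: 9.
Criminal history: 9 prior points → Category Low (9-11).
Level 9 falls in the 6-22 band.
Grid: Level 6-22 × Category Low = 23-29 months.
Probation check: level 9 ≤ 24 and category Low ≤ Moderate → eligible.

Yes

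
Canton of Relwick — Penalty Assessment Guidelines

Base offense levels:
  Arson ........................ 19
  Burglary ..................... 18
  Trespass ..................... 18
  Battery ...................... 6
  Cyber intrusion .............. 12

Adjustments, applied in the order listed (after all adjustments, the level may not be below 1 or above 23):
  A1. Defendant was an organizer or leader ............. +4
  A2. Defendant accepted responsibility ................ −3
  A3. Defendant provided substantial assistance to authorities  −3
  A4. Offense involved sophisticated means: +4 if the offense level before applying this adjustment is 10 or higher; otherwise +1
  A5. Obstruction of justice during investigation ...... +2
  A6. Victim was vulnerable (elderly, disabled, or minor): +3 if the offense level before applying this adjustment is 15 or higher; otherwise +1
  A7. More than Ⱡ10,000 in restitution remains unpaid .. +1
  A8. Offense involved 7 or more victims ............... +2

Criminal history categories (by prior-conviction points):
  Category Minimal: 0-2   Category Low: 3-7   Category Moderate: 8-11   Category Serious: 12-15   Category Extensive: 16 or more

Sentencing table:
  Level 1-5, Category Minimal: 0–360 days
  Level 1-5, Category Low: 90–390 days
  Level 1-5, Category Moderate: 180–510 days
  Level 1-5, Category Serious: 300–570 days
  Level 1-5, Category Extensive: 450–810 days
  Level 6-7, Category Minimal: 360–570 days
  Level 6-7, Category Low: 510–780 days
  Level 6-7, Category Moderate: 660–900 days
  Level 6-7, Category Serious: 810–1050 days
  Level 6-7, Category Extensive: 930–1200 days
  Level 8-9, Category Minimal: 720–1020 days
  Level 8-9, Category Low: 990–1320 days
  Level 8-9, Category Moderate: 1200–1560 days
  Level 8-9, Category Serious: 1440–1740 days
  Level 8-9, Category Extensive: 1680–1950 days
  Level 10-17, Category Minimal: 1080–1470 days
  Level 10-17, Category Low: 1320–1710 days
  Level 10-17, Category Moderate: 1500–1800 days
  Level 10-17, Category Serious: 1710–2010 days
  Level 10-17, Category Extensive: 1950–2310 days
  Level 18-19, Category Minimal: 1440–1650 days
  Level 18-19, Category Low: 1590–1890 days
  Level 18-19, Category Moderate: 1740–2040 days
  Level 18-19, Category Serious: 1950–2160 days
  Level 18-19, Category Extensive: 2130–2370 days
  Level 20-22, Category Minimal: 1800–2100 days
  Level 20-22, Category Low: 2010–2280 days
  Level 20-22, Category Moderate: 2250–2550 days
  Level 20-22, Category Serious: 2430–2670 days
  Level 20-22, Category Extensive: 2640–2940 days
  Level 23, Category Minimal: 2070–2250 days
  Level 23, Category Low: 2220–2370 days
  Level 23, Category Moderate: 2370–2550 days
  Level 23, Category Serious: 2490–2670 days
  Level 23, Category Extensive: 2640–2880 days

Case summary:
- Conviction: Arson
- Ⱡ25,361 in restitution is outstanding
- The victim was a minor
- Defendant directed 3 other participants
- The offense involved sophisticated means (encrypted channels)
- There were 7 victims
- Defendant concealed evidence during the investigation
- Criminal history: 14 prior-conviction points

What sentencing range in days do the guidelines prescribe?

2490-2670 days

Base offense level for arson: 19.
A1 applies: 19 + 4 = 23.
A4 applies (level before this adjustment is 23 ≥ 10, so +4): 23 + 4 = 27.
A5 applies: 27 + 2 = 29.
A6 applies (level before this adjustment is 29 ≥ 15, so +3): 29 + 3 = 32.
A7 applies: 32 + 1 = 33.
A8 applies: 33 + 2 = 35.
Level 35 exceeds the maximum of 23; capped at 23.
Final offense level: 23.
Criminal history: 14 prior points → Category Serious (12-15).
Level 23 falls in the 23 band.
Grid: Level 23 × Category Serious = 2490-2670 days.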